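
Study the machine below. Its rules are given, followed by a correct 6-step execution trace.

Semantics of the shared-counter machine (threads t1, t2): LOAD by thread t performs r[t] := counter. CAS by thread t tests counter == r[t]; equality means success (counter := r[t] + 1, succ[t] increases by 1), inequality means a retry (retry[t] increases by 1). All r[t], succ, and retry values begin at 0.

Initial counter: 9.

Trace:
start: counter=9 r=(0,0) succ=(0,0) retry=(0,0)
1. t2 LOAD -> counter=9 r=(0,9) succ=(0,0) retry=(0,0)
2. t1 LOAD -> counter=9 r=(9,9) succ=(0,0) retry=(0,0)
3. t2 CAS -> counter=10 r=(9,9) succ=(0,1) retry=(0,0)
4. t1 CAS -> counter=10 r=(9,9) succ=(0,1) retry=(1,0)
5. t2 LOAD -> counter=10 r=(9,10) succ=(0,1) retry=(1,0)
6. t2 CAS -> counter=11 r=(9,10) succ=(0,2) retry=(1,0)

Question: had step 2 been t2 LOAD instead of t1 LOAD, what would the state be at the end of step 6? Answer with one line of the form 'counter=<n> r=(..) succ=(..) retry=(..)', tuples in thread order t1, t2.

counter=11 r=(0,10) succ=(0,2) retry=(1,0)

(re-executing from step 2 with the substitution; state before step 2: counter=9 r=(0,9) succ=(0,0) retry=(0,0))
2. t2 LOAD -> counter=9 r=(0,9) succ=(0,0) retry=(0,0)
3. t2 CAS -> counter=10 r=(0,9) succ=(0,1) retry=(0,0)
4. t1 CAS -> counter=10 r=(0,9) succ=(0,1) retry=(1,0)
5. t2 LOAD -> counter=10 r=(0,10) succ=(0,1) retry=(1,0)
6. t2 CAS -> counter=11 r=(0,10) succ=(0,2) retry=(1,0)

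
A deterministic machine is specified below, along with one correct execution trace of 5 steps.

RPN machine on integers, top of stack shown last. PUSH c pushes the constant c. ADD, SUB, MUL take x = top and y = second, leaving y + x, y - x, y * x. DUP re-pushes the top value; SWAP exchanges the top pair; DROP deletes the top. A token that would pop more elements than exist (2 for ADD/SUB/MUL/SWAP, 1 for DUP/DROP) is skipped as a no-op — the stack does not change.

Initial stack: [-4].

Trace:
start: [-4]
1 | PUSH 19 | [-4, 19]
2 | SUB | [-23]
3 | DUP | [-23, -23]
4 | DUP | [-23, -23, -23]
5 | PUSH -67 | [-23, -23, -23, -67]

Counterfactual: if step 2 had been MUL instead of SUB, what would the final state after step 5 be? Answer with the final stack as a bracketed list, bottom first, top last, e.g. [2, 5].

[-76, -76, -76, -67]

(re-executing from step 2 with the substitution; state before step 2: [-4, 19])
2 | MUL | [-76]
3 | DUP | [-76, -76]
4 | DUP | [-76, -76, -76]
5 | PUSH -67 | [-76, -76, -76, -67]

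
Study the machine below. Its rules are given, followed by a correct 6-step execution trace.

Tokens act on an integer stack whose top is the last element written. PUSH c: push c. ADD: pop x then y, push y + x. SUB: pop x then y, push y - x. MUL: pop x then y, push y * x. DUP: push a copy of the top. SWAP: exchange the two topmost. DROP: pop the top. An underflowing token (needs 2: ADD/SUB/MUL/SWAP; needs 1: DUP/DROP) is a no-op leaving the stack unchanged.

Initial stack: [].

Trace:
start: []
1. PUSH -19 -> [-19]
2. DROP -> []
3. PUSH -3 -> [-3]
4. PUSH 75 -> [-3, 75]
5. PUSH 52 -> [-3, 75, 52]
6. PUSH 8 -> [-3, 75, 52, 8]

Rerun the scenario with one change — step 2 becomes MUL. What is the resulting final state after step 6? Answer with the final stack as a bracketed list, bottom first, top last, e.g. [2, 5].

(re-executing from step 2 with the substitution; state before step 2: [-19])
2. MUL -> [-19]
3. PUSH -3 -> [-19, -3]
4. PUSH 75 -> [-19, -3, 75]
5. PUSH 52 -> [-19, -3, 75, 52]
6. PUSH 8 -> [-19, -3, 75, 52, 8]

[-19, -3, 75, 52, 8]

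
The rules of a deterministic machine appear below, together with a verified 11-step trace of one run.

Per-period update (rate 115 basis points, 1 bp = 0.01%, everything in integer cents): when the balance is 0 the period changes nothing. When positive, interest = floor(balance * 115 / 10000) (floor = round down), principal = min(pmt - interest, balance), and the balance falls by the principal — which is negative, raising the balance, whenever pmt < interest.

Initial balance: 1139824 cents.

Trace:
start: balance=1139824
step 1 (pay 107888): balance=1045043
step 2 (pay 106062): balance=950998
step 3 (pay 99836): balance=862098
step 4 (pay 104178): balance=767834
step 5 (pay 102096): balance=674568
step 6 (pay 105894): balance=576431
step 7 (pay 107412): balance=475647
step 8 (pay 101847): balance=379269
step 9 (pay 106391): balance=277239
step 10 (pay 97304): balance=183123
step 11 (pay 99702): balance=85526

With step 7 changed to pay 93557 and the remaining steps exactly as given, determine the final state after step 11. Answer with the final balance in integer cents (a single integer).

(re-executing from step 7 with the substitution; state before step 7: balance=576431)
step 7 (pay 93557): balance=489502
step 8 (pay 101847): balance=393284
step 9 (pay 106391): balance=291415
step 10 (pay 97304): balance=197462
step 11 (pay 99702): balance=100030

100030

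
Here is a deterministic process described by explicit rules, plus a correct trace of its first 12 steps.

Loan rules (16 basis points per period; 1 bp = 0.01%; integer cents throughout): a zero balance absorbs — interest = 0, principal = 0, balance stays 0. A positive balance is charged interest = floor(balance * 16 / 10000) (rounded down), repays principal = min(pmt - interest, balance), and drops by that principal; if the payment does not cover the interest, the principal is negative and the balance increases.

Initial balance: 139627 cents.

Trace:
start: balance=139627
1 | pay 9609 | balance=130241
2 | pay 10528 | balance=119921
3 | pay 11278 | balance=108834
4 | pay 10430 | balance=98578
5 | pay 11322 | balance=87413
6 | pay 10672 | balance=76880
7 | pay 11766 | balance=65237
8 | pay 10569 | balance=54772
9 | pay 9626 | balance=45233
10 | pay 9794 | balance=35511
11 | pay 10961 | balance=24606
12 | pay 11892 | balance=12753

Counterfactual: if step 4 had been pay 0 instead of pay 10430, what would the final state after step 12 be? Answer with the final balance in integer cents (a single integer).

(re-executing from step 4 with the substitution; state before step 4: balance=108834)
4 | pay 0 | balance=109008
5 | pay 11322 | balance=97860
6 | pay 10672 | balance=87344
7 | pay 11766 | balance=75717
8 | pay 10569 | balance=65269
9 | pay 9626 | balance=55747
10 | pay 9794 | balance=46042
11 | pay 10961 | balance=35154
12 | pay 11892 | balance=23318

23318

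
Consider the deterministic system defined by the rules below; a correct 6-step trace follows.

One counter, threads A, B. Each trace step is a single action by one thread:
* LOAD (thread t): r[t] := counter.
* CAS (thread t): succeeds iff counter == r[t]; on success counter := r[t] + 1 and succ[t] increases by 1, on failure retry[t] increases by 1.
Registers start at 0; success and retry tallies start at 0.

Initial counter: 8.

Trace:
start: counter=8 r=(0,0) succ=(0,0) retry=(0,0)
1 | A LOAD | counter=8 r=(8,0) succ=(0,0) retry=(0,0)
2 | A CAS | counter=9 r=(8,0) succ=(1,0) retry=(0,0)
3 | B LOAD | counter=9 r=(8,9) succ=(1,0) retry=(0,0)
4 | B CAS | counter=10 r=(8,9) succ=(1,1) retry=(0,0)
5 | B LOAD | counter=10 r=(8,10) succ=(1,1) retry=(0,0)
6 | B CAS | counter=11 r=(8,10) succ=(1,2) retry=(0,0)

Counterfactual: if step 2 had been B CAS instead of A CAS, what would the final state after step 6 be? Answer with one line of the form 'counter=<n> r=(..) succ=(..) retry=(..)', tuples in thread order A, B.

(re-executing from step 2 with the substitution; state before step 2: counter=8 r=(8,0) succ=(0,0) retry=(0,0))
2 | B CAS | counter=8 r=(8,0) succ=(0,0) retry=(0,1)
3 | B LOAD | counter=8 r=(8,8) succ=(0,0) retry=(0,1)
4 | B CAS | counter=9 r=(8,8) succ=(0,1) retry=(0,1)
5 | B LOAD | counter=9 r=(8,9) succ=(0,1) retry=(0,1)
6 | B CAS | counter=10 r=(8,9) succ=(0,2) retry=(0,1)

counter=10 r=(8,9) succ=(0,2) retry=(0,1)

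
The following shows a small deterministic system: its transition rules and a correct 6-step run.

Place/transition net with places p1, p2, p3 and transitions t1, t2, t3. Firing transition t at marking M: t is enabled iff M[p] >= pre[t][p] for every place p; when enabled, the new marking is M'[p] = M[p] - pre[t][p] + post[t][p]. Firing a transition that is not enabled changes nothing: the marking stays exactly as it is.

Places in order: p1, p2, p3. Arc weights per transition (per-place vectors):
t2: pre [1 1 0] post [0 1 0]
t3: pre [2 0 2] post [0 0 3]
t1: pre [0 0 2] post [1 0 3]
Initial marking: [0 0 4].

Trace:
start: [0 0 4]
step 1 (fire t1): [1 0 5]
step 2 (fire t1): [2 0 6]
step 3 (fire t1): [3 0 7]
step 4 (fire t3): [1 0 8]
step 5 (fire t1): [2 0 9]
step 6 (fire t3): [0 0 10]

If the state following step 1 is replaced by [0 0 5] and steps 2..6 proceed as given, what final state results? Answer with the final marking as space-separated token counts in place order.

state after step 1 := [0 0 5]
step 2 (fire t1): [1 0 6]
step 3 (fire t1): [2 0 7]
step 4 (fire t3): [0 0 8]
step 5 (fire t1): [1 0 9]
step 6 (fire t3): [1 0 9]

1 0 9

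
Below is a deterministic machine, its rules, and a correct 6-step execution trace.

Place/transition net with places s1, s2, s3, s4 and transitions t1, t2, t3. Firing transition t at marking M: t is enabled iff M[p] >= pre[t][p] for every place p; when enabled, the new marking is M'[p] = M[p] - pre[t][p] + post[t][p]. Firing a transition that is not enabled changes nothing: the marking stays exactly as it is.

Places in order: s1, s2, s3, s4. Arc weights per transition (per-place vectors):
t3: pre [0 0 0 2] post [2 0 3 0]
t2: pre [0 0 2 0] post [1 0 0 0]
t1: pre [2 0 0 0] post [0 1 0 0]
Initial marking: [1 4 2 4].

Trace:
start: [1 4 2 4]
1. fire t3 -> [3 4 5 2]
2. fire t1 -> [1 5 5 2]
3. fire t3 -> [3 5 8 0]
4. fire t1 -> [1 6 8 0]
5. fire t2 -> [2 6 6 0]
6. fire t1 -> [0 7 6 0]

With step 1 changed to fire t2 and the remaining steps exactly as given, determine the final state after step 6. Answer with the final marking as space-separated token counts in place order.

(re-executing from step 1 with the substitution; state before step 1: [1 4 2 4])
1. fire t2 -> [2 4 0 4]
2. fire t1 -> [0 5 0 4]
3. fire t3 -> [2 5 3 2]
4. fire t1 -> [0 6 3 2]
5. fire t2 -> [1 6 1 2]
6. fire t1 -> [1 6 1 2]

1 6 1 2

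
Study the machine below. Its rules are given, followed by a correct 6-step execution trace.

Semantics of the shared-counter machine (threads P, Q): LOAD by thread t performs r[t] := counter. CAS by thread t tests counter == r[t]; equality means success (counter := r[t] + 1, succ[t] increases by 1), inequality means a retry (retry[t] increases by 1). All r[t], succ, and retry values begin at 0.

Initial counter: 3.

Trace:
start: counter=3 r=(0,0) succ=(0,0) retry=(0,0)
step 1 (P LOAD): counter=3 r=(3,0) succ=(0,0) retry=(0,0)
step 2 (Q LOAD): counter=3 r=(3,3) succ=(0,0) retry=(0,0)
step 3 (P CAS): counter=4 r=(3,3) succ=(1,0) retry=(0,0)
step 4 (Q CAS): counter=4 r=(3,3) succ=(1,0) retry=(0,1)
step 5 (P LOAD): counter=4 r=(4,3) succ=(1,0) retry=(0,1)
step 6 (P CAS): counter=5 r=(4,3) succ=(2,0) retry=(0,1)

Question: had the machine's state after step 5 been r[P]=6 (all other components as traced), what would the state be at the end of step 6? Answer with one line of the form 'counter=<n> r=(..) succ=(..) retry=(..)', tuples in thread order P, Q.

state after step 5 := counter=4 r=(6,3) succ=(1,0) retry=(0,1)
step 6 (P CAS): counter=4 r=(6,3) succ=(1,0) retry=(1,1)

counter=4 r=(6,3) succ=(1,0) retry=(1,1)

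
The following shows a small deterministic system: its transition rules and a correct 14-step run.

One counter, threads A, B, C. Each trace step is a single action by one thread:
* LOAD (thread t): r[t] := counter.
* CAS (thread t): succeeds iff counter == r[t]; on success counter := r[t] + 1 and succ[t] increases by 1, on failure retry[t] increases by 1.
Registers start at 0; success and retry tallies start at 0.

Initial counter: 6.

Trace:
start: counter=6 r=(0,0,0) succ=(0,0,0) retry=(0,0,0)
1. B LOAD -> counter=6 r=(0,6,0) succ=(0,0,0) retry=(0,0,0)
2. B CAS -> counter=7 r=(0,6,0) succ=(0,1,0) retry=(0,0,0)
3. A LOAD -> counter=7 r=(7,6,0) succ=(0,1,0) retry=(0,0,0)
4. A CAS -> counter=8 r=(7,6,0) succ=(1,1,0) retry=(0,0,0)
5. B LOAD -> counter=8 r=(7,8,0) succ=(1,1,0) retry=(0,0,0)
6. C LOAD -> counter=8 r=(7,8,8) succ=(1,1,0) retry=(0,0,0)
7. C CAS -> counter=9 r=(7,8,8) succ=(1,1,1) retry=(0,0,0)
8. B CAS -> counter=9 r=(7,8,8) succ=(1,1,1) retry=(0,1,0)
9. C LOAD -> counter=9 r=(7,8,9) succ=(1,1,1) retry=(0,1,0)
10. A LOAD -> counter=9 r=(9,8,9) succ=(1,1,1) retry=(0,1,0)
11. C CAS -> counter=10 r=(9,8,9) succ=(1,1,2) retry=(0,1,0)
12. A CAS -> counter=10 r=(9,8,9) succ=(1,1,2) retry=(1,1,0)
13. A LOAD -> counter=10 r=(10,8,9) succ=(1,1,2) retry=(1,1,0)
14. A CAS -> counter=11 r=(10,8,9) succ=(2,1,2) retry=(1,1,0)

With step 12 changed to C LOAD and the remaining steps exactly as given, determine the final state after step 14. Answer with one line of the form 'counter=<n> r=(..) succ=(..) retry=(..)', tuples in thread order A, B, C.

counter=11 r=(10,8,10) succ=(2,1,2) retry=(0,1,0)

(re-executing from step 12 with the substitution; state before step 12: counter=10 r=(9,8,9) succ=(1,1,2) retry=(0,1,0))
12. C LOAD -> counter=10 r=(9,8,10) succ=(1,1,2) retry=(0,1,0)
13. A LOAD -> counter=10 r=(10,8,10) succ=(1,1,2) retry=(0,1,0)
14. A CAS -> counter=11 r=(10,8,10) succ=(2,1,2) retry=(0,1,0)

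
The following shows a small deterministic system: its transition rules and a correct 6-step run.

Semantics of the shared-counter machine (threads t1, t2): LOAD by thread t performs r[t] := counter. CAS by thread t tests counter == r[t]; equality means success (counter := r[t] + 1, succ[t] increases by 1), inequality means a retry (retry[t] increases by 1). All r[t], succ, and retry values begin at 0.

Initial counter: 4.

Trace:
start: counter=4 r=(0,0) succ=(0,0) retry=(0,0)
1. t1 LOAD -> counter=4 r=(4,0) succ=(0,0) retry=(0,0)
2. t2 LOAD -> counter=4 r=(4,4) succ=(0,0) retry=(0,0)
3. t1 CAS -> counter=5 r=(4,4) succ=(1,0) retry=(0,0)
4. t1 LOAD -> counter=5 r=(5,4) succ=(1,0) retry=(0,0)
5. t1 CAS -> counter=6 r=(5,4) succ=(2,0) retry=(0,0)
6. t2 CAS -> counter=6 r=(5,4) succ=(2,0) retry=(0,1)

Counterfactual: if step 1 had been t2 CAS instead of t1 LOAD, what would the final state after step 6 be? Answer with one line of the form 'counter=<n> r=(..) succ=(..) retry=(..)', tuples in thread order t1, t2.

(re-executing from step 1 with the substitution; state before step 1: counter=4 r=(0,0) succ=(0,0) retry=(0,0))
1. t2 CAS -> counter=4 r=(0,0) succ=(0,0) retry=(0,1)
2. t2 LOAD -> counter=4 r=(0,4) succ=(0,0) retry=(0,1)
3. t1 CAS -> counter=4 r=(0,4) succ=(0,0) retry=(1,1)
4. t1 LOAD -> counter=4 r=(4,4) succ=(0,0) retry=(1,1)
5. t1 CAS -> counter=5 r=(4,4) succ=(1,0) retry=(1,1)
6. t2 CAS -> counter=5 r=(4,4) succ=(1,0) retry=(1,2)

counter=5 r=(4,4) succ=(1,0) retry=(1,2)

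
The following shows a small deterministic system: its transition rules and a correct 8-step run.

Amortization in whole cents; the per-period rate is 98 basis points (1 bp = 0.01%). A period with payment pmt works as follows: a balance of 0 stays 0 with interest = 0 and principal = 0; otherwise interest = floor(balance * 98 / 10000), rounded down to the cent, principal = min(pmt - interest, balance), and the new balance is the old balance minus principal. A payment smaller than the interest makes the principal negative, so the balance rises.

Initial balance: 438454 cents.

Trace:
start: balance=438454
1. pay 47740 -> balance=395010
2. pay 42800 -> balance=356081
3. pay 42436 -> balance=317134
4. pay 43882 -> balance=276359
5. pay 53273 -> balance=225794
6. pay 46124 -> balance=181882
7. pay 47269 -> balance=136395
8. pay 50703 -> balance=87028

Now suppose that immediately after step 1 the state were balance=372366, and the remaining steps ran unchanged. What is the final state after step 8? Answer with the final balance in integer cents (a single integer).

state after step 1 := balance=372366
2. pay 42800 -> balance=333215
3. pay 42436 -> balance=294044
4. pay 43882 -> balance=253043
5. pay 53273 -> balance=202249
6. pay 46124 -> balance=158107
7. pay 47269 -> balance=112387
8. pay 50703 -> balance=62785

62785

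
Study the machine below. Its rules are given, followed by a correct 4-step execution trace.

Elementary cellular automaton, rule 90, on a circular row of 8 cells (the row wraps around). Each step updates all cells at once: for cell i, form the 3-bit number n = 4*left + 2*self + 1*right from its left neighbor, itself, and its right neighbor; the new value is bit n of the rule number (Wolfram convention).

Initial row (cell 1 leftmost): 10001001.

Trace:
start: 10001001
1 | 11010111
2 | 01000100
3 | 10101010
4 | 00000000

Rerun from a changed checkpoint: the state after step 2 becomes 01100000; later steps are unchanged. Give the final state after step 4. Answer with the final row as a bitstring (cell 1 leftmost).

state after step 2 := 01100000
3 | 11110000
4 | 10011001

10011001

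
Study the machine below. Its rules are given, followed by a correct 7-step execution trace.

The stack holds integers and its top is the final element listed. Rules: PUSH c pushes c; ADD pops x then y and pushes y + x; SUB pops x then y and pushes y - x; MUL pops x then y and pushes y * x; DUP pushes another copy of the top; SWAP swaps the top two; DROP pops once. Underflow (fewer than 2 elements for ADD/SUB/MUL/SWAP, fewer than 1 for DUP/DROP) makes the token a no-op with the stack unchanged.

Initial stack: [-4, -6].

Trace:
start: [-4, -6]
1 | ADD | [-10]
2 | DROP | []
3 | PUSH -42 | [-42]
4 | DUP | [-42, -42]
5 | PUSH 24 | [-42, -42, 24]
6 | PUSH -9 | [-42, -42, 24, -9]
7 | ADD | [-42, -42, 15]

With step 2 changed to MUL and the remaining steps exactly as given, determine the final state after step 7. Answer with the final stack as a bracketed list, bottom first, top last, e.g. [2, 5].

(re-executing from step 2 with the substitution; state before step 2: [-10])
2 | MUL | [-10]
3 | PUSH -42 | [-10, -42]
4 | DUP | [-10, -42, -42]
5 | PUSH 24 | [-10, -42, -42, 24]
6 | PUSH -9 | [-10, -42, -42, 24, -9]
7 | ADD | [-10, -42, -42, 15]

[-10, -42, -42, 15]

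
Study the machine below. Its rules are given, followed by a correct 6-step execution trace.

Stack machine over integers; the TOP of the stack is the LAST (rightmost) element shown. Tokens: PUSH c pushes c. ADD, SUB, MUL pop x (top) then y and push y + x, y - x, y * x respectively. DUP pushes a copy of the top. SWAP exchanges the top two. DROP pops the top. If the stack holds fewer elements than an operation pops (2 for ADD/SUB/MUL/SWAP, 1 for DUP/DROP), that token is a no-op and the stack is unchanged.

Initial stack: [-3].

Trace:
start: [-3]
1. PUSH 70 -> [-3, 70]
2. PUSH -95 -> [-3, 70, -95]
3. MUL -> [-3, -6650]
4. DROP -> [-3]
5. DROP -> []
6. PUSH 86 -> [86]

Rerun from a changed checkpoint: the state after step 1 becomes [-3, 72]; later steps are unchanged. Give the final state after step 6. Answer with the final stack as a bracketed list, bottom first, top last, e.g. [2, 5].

state after step 1 := [-3, 72]
2. PUSH -95 -> [-3, 72, -95]
3. MUL -> [-3, -6840]
4. DROP -> [-3]
5. DROP -> []
6. PUSH 86 -> [86]

[86]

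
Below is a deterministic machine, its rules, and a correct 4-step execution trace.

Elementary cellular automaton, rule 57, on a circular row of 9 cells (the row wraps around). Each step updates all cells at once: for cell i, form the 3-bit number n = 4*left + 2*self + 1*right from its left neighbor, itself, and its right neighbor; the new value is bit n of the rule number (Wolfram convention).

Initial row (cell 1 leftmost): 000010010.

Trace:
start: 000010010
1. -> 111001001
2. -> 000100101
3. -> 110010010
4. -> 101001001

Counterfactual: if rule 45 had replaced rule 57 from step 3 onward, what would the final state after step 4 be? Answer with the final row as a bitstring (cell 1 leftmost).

(re-executing steps 3..4 under rule 45; state before step 3: 000100101)
3. -> 010100111
4. -> 111100100

111100100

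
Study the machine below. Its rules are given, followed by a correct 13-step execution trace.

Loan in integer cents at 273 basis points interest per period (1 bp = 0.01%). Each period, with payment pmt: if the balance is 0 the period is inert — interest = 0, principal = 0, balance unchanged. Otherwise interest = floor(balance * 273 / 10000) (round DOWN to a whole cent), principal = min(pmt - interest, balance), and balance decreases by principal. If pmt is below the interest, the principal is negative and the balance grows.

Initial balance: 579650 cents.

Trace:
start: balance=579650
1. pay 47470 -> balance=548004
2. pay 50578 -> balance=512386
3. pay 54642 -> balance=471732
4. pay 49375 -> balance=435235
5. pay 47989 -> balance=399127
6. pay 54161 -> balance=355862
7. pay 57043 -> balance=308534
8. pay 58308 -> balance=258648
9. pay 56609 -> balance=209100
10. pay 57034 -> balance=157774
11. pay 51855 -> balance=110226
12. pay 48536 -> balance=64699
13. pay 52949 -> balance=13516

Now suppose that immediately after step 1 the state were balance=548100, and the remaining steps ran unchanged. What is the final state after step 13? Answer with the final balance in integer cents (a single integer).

13648

state after step 1 := balance=548100
2. pay 50578 -> balance=512485
3. pay 54642 -> balance=471833
4. pay 49375 -> balance=435339
5. pay 47989 -> balance=399234
6. pay 54161 -> balance=355972
7. pay 57043 -> balance=308647
8. pay 58308 -> balance=258765
9. pay 56609 -> balance=209220
10. pay 57034 -> balance=157897
11. pay 51855 -> balance=110352
12. pay 48536 -> balance=64828
13. pay 52949 -> balance=13648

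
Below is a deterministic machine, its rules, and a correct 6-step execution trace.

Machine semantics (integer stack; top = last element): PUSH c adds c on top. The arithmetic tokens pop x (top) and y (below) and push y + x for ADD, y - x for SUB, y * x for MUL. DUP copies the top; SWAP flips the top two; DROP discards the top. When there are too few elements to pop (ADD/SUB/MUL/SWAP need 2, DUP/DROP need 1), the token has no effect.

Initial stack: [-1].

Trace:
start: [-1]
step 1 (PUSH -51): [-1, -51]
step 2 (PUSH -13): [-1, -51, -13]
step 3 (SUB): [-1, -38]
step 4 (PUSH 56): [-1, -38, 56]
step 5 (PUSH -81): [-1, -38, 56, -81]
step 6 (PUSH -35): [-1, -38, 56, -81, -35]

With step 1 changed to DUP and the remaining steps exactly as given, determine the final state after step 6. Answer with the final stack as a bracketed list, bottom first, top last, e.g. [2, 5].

(re-executing from step 1 with the substitution; state before step 1: [-1])
step 1 (DUP): [-1, -1]
step 2 (PUSH -13): [-1, -1, -13]
step 3 (SUB): [-1, 12]
step 4 (PUSH 56): [-1, 12, 56]
step 5 (PUSH -81): [-1, 12, 56, -81]
step 6 (PUSH -35): [-1, 12, 56, -81, -35]

[-1, 12, 56, -81, -35]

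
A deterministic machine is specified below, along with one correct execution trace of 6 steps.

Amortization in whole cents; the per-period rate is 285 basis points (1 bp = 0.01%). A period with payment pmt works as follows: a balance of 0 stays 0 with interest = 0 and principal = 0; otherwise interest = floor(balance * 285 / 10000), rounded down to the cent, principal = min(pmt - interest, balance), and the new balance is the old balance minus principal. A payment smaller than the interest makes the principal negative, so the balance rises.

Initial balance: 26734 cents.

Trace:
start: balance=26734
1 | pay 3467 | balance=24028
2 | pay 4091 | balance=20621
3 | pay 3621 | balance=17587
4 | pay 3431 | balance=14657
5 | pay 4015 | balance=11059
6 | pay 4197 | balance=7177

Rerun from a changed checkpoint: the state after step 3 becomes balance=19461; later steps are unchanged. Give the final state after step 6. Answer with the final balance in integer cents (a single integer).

9215

state after step 3 := balance=19461
4 | pay 3431 | balance=16584
5 | pay 4015 | balance=13041
6 | pay 4197 | balance=9215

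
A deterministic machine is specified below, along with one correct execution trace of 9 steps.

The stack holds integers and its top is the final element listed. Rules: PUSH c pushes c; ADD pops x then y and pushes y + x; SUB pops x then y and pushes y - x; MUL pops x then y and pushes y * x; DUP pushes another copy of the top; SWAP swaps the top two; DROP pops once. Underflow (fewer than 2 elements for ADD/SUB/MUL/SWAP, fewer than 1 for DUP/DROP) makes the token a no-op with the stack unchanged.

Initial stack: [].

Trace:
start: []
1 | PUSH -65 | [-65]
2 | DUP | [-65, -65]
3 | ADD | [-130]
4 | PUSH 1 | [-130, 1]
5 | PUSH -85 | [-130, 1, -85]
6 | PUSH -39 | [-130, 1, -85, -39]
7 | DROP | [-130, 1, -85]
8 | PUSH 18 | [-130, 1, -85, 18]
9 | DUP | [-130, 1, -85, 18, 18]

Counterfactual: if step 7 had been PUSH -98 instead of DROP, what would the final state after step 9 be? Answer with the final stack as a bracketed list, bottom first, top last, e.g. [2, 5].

[-130, 1, -85, -39, -98, 18, 18]

(re-executing from step 7 with the substitution; state before step 7: [-130, 1, -85, -39])
7 | PUSH -98 | [-130, 1, -85, -39, -98]
8 | PUSH 18 | [-130, 1, -85, -39, -98, 18]
9 | DUP | [-130, 1, -85, -39, -98, 18, 18]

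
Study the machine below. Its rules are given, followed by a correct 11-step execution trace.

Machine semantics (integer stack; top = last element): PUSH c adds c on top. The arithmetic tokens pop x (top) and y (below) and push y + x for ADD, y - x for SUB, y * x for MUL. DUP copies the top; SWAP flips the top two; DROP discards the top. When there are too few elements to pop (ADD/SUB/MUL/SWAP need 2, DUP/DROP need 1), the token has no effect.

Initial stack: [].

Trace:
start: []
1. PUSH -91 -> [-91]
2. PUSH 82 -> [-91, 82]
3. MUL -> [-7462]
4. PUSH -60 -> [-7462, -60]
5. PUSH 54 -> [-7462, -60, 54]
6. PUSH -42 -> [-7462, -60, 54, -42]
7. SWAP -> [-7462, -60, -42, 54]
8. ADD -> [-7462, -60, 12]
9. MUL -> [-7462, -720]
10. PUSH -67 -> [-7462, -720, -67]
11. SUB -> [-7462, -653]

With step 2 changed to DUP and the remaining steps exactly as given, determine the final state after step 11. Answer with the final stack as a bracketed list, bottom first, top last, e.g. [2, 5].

[8281, -653]

(re-executing from step 2 with the substitution; state before step 2: [-91])
2. DUP -> [-91, -91]
3. MUL -> [8281]
4. PUSH -60 -> [8281, -60]
5. PUSH 54 -> [8281, -60, 54]
6. PUSH -42 -> [8281, -60, 54, -42]
7. SWAP -> [8281, -60, -42, 54]
8. ADD -> [8281, -60, 12]
9. MUL -> [8281, -720]
10. PUSH -67 -> [8281, -720, -67]
11. SUB -> [8281, -653]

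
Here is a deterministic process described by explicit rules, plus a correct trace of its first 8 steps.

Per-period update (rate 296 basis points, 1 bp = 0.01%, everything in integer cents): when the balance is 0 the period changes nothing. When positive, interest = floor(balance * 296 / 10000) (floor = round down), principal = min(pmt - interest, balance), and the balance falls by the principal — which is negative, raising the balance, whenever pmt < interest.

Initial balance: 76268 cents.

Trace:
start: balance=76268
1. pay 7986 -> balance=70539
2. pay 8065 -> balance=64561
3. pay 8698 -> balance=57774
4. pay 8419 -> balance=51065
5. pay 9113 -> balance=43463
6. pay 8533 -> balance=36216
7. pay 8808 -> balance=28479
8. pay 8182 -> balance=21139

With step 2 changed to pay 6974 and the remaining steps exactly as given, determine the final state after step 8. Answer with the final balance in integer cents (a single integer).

22439

(re-executing from step 2 with the substitution; state before step 2: balance=70539)
2. pay 6974 -> balance=65652
3. pay 8698 -> balance=58897
4. pay 8419 -> balance=52221
5. pay 9113 -> balance=44653
6. pay 8533 -> balance=37441
7. pay 8808 -> balance=29741
8. pay 8182 -> balance=22439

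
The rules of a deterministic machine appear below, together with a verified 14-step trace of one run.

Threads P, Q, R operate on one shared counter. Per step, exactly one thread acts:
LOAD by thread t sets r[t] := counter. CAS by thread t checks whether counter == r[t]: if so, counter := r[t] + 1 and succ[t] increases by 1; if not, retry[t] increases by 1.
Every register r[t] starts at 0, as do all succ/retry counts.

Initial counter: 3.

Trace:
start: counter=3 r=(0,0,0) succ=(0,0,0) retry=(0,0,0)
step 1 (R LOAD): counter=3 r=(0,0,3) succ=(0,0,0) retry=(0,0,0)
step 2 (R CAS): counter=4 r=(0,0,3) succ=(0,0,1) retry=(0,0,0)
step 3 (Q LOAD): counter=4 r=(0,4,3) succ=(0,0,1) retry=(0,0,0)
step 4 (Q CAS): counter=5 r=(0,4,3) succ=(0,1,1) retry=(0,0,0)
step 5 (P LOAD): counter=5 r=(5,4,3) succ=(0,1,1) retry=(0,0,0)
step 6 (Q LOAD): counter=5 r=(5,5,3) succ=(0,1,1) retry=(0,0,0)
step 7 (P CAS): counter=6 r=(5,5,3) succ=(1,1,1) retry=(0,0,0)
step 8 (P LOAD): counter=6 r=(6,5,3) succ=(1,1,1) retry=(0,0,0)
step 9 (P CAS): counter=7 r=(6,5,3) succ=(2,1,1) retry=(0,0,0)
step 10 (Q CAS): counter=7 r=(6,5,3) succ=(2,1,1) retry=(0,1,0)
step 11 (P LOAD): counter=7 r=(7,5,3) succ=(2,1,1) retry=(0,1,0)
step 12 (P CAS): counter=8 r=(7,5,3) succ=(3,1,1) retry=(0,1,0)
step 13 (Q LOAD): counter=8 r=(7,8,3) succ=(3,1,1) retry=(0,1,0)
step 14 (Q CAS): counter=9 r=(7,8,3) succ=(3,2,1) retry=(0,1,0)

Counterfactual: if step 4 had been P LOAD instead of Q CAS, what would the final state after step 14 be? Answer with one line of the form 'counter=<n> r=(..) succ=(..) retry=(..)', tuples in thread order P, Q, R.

counter=8 r=(6,7,3) succ=(3,1,1) retry=(0,1,0)

(re-executing from step 4 with the substitution; state before step 4: counter=4 r=(0,4,3) succ=(0,0,1) retry=(0,0,0))
step 4 (P LOAD): counter=4 r=(4,4,3) succ=(0,0,1) retry=(0,0,0)
step 5 (P LOAD): counter=4 r=(4,4,3) succ=(0,0,1) retry=(0,0,0)
step 6 (Q LOAD): counter=4 r=(4,4,3) succ=(0,0,1) retry=(0,0,0)
step 7 (P CAS): counter=5 r=(4,4,3) succ=(1,0,1) retry=(0,0,0)
step 8 (P LOAD): counter=5 r=(5,4,3) succ=(1,0,1) retry=(0,0,0)
step 9 (P CAS): counter=6 r=(5,4,3) succ=(2,0,1) retry=(0,0,0)
step 10 (Q CAS): counter=6 r=(5,4,3) succ=(2,0,1) retry=(0,1,0)
step 11 (P LOAD): counter=6 r=(6,4,3) succ=(2,0,1) retry=(0,1,0)
step 12 (P CAS): counter=7 r=(6,4,3) succ=(3,0,1) retry=(0,1,0)
step 13 (Q LOAD): counter=7 r=(6,7,3) succ=(3,0,1) retry=(0,1,0)
step 14 (Q CAS): counter=8 r=(6,7,3) succ=(3,1,1) retry=(0,1,0)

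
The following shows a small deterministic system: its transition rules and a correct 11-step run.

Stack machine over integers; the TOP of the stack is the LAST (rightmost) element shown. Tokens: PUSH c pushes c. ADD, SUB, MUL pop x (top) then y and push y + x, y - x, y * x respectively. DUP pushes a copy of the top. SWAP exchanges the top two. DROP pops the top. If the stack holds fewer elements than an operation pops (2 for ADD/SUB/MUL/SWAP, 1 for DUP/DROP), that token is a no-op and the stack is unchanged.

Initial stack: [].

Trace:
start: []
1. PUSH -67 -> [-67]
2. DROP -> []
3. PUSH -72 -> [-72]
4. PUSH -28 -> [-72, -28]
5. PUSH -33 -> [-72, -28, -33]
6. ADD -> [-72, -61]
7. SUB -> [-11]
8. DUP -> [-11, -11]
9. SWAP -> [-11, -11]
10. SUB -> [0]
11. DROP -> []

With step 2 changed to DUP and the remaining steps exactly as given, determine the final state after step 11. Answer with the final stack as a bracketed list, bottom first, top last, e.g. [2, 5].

[-67, -67]

(re-executing from step 2 with the substitution; state before step 2: [-67])
2. DUP -> [-67, -67]
3. PUSH -72 -> [-67, -67, -72]
4. PUSH -28 -> [-67, -67, -72, -28]
5. PUSH -33 -> [-67, -67, -72, -28, -33]
6. ADD -> [-67, -67, -72, -61]
7. SUB -> [-67, -67, -11]
8. DUP -> [-67, -67, -11, -11]
9. SWAP -> [-67, -67, -11, -11]
10. SUB -> [-67, -67, 0]
11. DROP -> [-67, -67]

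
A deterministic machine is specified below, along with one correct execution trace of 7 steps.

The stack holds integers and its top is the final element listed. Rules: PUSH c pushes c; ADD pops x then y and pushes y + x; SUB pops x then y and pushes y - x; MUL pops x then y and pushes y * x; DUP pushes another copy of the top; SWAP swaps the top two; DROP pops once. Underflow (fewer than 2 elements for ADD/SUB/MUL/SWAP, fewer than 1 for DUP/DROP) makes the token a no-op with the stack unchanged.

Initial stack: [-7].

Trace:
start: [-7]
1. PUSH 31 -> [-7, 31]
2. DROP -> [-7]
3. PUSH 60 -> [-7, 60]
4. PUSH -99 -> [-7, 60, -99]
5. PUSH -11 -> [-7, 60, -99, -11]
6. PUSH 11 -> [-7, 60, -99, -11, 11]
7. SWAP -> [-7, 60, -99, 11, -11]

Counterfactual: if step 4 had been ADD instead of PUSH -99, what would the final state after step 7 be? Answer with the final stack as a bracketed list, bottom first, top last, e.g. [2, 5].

[53, 11, -11]

(re-executing from step 4 with the substitution; state before step 4: [-7, 60])
4. ADD -> [53]
5. PUSH -11 -> [53, -11]
6. PUSH 11 -> [53, -11, 11]
7. SWAP -> [53, 11, -11]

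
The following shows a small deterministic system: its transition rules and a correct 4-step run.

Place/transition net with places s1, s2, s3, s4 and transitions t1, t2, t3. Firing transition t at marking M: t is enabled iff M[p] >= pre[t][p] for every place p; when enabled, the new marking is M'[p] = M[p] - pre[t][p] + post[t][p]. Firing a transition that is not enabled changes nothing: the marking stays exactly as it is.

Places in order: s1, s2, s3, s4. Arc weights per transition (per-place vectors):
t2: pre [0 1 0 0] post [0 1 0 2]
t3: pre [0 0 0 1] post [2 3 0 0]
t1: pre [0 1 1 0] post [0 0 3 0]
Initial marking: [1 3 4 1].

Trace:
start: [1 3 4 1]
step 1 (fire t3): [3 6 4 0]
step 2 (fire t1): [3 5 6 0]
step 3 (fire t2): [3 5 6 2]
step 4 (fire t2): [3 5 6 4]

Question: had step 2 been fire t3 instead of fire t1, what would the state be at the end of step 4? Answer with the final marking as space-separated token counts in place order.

(re-executing from step 2 with the substitution; state before step 2: [3 6 4 0])
step 2 (fire t3): [3 6 4 0]
step 3 (fire t2): [3 6 4 2]
step 4 (fire t2): [3 6 4 4]

3 6 4 4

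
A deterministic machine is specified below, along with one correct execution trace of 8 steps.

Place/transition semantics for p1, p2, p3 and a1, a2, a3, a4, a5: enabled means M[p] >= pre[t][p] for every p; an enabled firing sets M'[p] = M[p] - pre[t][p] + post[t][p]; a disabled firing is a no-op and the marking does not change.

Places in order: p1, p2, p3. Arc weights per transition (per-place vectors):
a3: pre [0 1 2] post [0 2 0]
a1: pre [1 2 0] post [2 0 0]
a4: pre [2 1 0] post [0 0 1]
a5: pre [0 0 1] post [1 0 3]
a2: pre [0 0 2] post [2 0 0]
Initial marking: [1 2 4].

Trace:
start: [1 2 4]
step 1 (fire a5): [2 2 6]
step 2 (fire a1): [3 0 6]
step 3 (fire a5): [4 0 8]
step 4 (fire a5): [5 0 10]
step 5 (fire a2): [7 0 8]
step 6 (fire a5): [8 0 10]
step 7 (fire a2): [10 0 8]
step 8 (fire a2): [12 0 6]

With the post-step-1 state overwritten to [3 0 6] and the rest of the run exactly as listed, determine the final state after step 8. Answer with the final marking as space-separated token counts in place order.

state after step 1 := [3 0 6]
step 2 (fire a1): [3 0 6]
step 3 (fire a5): [4 0 8]
step 4 (fire a5): [5 0 10]
step 5 (fire a2): [7 0 8]
step 6 (fire a5): [8 0 10]
step 7 (fire a2): [10 0 8]
step 8 (fire a2): [12 0 6]

12 0 6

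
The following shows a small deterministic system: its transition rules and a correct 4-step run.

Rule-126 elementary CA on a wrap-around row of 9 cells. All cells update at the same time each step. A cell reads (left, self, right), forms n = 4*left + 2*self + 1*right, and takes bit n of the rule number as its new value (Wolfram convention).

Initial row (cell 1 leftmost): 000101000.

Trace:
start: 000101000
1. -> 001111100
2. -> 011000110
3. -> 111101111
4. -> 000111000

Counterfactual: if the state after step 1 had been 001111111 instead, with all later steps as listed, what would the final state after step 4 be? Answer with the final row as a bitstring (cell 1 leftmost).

state after step 1 := 001111111
2. -> 111000001
3. -> 001100011
4. -> 111110111

111110111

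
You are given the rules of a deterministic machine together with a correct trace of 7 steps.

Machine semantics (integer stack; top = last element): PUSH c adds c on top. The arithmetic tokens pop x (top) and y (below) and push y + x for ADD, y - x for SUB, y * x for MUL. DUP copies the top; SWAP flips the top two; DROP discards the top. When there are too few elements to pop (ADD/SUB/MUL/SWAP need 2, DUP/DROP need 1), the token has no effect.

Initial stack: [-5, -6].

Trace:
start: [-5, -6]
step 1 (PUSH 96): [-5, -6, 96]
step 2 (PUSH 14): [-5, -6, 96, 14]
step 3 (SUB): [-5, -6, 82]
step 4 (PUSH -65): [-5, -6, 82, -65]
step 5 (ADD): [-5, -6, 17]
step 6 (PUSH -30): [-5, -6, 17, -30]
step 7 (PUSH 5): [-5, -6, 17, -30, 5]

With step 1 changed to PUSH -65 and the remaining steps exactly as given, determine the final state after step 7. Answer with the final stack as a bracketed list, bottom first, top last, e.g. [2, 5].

[-5, -6, -144, -30, 5]

(re-executing from step 1 with the substitution; state before step 1: [-5, -6])
step 1 (PUSH -65): [-5, -6, -65]
step 2 (PUSH 14): [-5, -6, -65, 14]
step 3 (SUB): [-5, -6, -79]
step 4 (PUSH -65): [-5, -6, -79, -65]
step 5 (ADD): [-5, -6, -144]
step 6 (PUSH -30): [-5, -6, -144, -30]
step 7 (PUSH 5): [-5, -6, -144, -30, 5]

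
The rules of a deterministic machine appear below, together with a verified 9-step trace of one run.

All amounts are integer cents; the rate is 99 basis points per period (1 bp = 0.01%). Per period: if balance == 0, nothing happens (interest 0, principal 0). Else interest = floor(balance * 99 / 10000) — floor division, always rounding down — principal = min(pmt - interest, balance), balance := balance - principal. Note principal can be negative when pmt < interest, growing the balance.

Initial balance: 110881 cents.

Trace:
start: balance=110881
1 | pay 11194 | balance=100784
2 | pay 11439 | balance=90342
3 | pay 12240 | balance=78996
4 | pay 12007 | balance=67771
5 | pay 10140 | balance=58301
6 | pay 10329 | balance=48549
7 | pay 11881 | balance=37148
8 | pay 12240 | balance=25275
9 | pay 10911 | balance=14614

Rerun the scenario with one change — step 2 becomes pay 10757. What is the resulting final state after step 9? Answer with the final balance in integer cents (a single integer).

15344

(re-executing from step 2 with the substitution; state before step 2: balance=100784)
2 | pay 10757 | balance=91024
3 | pay 12240 | balance=79685
4 | pay 12007 | balance=68466
5 | pay 10140 | balance=59003
6 | pay 10329 | balance=49258
7 | pay 11881 | balance=37864
8 | pay 12240 | balance=25998
9 | pay 10911 | balance=15344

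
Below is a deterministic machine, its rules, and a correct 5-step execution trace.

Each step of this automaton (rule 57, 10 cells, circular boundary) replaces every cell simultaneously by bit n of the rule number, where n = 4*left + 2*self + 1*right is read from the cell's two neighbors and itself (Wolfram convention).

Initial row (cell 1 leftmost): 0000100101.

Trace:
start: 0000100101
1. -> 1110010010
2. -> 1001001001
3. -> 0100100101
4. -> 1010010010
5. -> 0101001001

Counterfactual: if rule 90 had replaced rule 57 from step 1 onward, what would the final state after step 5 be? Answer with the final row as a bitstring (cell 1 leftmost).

1110101100

(re-executing steps 1..5 under rule 90; state before step 1: 0000100101)
1. -> 1001011000
2. -> 0110011101
3. -> 0111110100
4. -> 1100010010
5. -> 1110101100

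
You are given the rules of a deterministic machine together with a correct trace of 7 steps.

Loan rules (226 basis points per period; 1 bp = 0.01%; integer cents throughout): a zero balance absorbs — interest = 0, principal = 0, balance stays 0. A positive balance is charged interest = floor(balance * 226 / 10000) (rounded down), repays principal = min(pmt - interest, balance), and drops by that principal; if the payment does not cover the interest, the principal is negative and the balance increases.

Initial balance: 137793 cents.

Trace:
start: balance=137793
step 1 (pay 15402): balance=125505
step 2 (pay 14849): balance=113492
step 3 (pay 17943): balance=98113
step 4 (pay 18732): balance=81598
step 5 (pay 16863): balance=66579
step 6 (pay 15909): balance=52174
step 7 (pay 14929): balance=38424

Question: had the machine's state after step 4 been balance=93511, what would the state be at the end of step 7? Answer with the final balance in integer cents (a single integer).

51162

state after step 4 := balance=93511
step 5 (pay 16863): balance=78761
step 6 (pay 15909): balance=64631
step 7 (pay 14929): balance=51162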